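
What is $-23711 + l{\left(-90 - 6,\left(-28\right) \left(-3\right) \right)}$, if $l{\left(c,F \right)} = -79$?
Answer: $-23790$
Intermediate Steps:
$-23711 + l{\left(-90 - 6,\left(-28\right) \left(-3\right) \right)} = -23711 - 79 = -23790$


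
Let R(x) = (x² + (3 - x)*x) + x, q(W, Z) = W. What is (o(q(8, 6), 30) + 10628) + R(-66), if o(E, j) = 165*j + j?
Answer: 15344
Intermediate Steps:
R(x) = x + x² + x*(3 - x) (R(x) = (x² + x*(3 - x)) + x = x + x² + x*(3 - x))
o(E, j) = 166*j
(o(q(8, 6), 30) + 10628) + R(-66) = (166*30 + 10628) + 4*(-66) = (4980 + 10628) - 264 = 15608 - 264 = 15344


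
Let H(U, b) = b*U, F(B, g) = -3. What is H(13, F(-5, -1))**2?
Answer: 1521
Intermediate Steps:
H(U, b) = U*b
H(13, F(-5, -1))**2 = (13*(-3))**2 = (-39)**2 = 1521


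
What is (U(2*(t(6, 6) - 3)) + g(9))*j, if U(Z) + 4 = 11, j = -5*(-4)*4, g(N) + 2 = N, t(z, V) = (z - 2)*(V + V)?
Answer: 1120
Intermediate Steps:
t(z, V) = 2*V*(-2 + z) (t(z, V) = (-2 + z)*(2*V) = 2*V*(-2 + z))
g(N) = -2 + N
j = 80 (j = 20*4 = 80)
U(Z) = 7 (U(Z) = -4 + 11 = 7)
(U(2*(t(6, 6) - 3)) + g(9))*j = (7 + (-2 + 9))*80 = (7 + 7)*80 = 14*80 = 1120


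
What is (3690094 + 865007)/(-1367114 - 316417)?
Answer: -1518367/561177 ≈ -2.7057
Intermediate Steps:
(3690094 + 865007)/(-1367114 - 316417) = 4555101/(-1683531) = 4555101*(-1/1683531) = -1518367/561177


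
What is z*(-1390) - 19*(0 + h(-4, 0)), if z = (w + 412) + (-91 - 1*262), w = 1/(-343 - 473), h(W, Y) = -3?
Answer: -33436129/408 ≈ -81951.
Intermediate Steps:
w = -1/816 (w = 1/(-816) = -1/816 ≈ -0.0012255)
z = 48143/816 (z = (-1/816 + 412) + (-91 - 1*262) = 336191/816 + (-91 - 262) = 336191/816 - 353 = 48143/816 ≈ 58.999)
z*(-1390) - 19*(0 + h(-4, 0)) = (48143/816)*(-1390) - 19*(0 - 3) = -33459385/408 - 19*(-3) = -33459385/408 + 57 = -33436129/408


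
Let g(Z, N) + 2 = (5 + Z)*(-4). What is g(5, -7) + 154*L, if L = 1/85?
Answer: -3416/85 ≈ -40.188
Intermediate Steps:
g(Z, N) = -22 - 4*Z (g(Z, N) = -2 + (5 + Z)*(-4) = -2 + (-20 - 4*Z) = -22 - 4*Z)
L = 1/85 ≈ 0.011765
g(5, -7) + 154*L = (-22 - 4*5) + 154*(1/85) = (-22 - 20) + 154/85 = -42 + 154/85 = -3416/85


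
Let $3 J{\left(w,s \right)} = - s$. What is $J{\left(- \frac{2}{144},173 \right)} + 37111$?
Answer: $\frac{111160}{3} \approx 37053.0$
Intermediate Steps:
$J{\left(w,s \right)} = - \frac{s}{3}$ ($J{\left(w,s \right)} = \frac{\left(-1\right) s}{3} = - \frac{s}{3}$)
$J{\left(- \frac{2}{144},173 \right)} + 37111 = \left(- \frac{1}{3}\right) 173 + 37111 = - \frac{173}{3} + 37111 = \frac{111160}{3}$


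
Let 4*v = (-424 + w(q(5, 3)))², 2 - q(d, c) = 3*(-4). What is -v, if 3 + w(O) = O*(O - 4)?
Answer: -82369/4 ≈ -20592.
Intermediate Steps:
q(d, c) = 14 (q(d, c) = 2 - 3*(-4) = 2 - 1*(-12) = 2 + 12 = 14)
w(O) = -3 + O*(-4 + O) (w(O) = -3 + O*(O - 4) = -3 + O*(-4 + O))
v = 82369/4 (v = (-424 + (-3 + 14² - 4*14))²/4 = (-424 + (-3 + 196 - 56))²/4 = (-424 + 137)²/4 = (¼)*(-287)² = (¼)*82369 = 82369/4 ≈ 20592.)
-v = -1*82369/4 = -82369/4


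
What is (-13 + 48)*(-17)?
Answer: -595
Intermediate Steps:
(-13 + 48)*(-17) = 35*(-17) = -595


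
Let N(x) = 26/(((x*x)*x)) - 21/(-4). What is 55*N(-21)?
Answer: 10690735/37044 ≈ 288.60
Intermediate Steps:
N(x) = 21/4 + 26/x³ (N(x) = 26/((x²*x)) - 21*(-¼) = 26/(x³) + 21/4 = 26/x³ + 21/4 = 21/4 + 26/x³)
55*N(-21) = 55*(21/4 + 26/(-21)³) = 55*(21/4 + 26*(-1/9261)) = 55*(21/4 - 26/9261) = 55*(194377/37044) = 10690735/37044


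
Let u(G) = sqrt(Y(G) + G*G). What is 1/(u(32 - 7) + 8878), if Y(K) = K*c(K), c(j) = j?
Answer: 4439/39408817 - 25*sqrt(2)/78817634 ≈ 0.00011219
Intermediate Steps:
Y(K) = K**2 (Y(K) = K*K = K**2)
u(G) = sqrt(2)*sqrt(G**2) (u(G) = sqrt(G**2 + G*G) = sqrt(G**2 + G**2) = sqrt(2*G**2) = sqrt(2)*sqrt(G**2))
1/(u(32 - 7) + 8878) = 1/(sqrt(2)*sqrt((32 - 7)**2) + 8878) = 1/(sqrt(2)*sqrt(25**2) + 8878) = 1/(sqrt(2)*sqrt(625) + 8878) = 1/(sqrt(2)*25 + 8878) = 1/(25*sqrt(2) + 8878) = 1/(8878 + 25*sqrt(2))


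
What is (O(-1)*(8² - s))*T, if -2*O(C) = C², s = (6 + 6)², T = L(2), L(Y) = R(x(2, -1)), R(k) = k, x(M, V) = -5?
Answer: -200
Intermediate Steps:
L(Y) = -5
T = -5
s = 144 (s = 12² = 144)
O(C) = -C²/2
(O(-1)*(8² - s))*T = ((-½*(-1)²)*(8² - 1*144))*(-5) = ((-½*1)*(64 - 144))*(-5) = -½*(-80)*(-5) = 40*(-5) = -200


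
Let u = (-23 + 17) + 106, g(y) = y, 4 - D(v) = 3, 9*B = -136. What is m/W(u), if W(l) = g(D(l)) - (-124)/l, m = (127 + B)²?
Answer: 25351225/4536 ≈ 5588.9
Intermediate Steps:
B = -136/9 (B = (⅑)*(-136) = -136/9 ≈ -15.111)
D(v) = 1 (D(v) = 4 - 1*3 = 4 - 3 = 1)
m = 1014049/81 (m = (127 - 136/9)² = (1007/9)² = 1014049/81 ≈ 12519.)
u = 100 (u = -6 + 106 = 100)
W(l) = 1 + 124/l (W(l) = 1 - (-124)/l = 1 + 124/l)
m/W(u) = 1014049/(81*(((124 + 100)/100))) = 1014049/(81*(((1/100)*224))) = 1014049/(81*(56/25)) = (1014049/81)*(25/56) = 25351225/4536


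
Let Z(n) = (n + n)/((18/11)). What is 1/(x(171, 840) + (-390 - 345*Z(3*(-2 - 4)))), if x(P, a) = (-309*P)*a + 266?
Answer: -1/44377294 ≈ -2.2534e-8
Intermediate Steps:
x(P, a) = 266 - 309*P*a (x(P, a) = -309*P*a + 266 = 266 - 309*P*a)
Z(n) = 11*n/9 (Z(n) = (2*n)/((18*(1/11))) = (2*n)/(18/11) = (2*n)*(11/18) = 11*n/9)
1/(x(171, 840) + (-390 - 345*Z(3*(-2 - 4)))) = 1/((266 - 309*171*840) + (-390 - 1265*3*(-2 - 4)/3)) = 1/((266 - 44384760) + (-390 - 1265*3*(-6)/3)) = 1/(-44384494 + (-390 - 1265*(-18)/3)) = 1/(-44384494 + (-390 - 345*(-22))) = 1/(-44384494 + (-390 + 7590)) = 1/(-44384494 + 7200) = 1/(-44377294) = -1/44377294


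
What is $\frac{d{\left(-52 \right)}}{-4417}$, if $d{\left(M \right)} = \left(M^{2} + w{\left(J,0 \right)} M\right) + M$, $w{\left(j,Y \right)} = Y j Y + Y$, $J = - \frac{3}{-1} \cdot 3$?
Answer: $- \frac{2652}{4417} \approx -0.60041$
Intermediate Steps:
$J = 9$ ($J = \left(-3\right) \left(-1\right) 3 = 3 \cdot 3 = 9$)
$w{\left(j,Y \right)} = Y + j Y^{2}$ ($w{\left(j,Y \right)} = j Y^{2} + Y = Y + j Y^{2}$)
$d{\left(M \right)} = M + M^{2}$ ($d{\left(M \right)} = \left(M^{2} + 0 \left(1 + 0 \cdot 9\right) M\right) + M = \left(M^{2} + 0 \left(1 + 0\right) M\right) + M = \left(M^{2} + 0 \cdot 1 M\right) + M = \left(M^{2} + 0 M\right) + M = \left(M^{2} + 0\right) + M = M^{2} + M = M + M^{2}$)
$\frac{d{\left(-52 \right)}}{-4417} = \frac{\left(-52\right) \left(1 - 52\right)}{-4417} = \left(-52\right) \left(-51\right) \left(- \frac{1}{4417}\right) = 2652 \left(- \frac{1}{4417}\right) = - \frac{2652}{4417}$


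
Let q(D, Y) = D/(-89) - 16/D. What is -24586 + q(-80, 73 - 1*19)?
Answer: -10940281/445 ≈ -24585.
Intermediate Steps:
q(D, Y) = -16/D - D/89 (q(D, Y) = D*(-1/89) - 16/D = -D/89 - 16/D = -16/D - D/89)
-24586 + q(-80, 73 - 1*19) = -24586 + (-16/(-80) - 1/89*(-80)) = -24586 + (-16*(-1/80) + 80/89) = -24586 + (1/5 + 80/89) = -24586 + 489/445 = -10940281/445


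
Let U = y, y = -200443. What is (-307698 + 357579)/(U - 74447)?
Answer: -16627/91630 ≈ -0.18146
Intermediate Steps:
U = -200443
(-307698 + 357579)/(U - 74447) = (-307698 + 357579)/(-200443 - 74447) = 49881/(-274890) = 49881*(-1/274890) = -16627/91630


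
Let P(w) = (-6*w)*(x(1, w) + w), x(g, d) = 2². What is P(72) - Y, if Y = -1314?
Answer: -31518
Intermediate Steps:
x(g, d) = 4
P(w) = -6*w*(4 + w) (P(w) = (-6*w)*(4 + w) = -6*w*(4 + w))
P(72) - Y = -6*72*(4 + 72) - 1*(-1314) = -6*72*76 + 1314 = -32832 + 1314 = -31518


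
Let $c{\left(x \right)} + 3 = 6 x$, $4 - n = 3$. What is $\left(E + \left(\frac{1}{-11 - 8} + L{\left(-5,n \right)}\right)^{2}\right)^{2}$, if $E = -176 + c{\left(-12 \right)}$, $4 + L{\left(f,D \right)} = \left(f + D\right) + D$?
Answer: $\frac{5278749025}{130321} \approx 40506.0$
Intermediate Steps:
$n = 1$ ($n = 4 - 3 = 1$)
$L{\left(f,D \right)} = -4 + f + 2 D$ ($L{\left(f,D \right)} = -4 + \left(\left(f + D\right) + D\right) = -4 + \left(\left(D + f\right) + D\right) = -4 + \left(f + 2 D\right) = -4 + f + 2 D$)
$c{\left(x \right)} = -3 + 6 x$
$E = -251$ ($E = -176 + \left(-3 + 6 \left(-12\right)\right) = -176 - 75 = -251$)
$\left(E + \left(\frac{1}{-11 - 8} + L{\left(-5,n \right)}\right)^{2}\right)^{2} = \left(-251 + \left(\frac{1}{-11 - 8} - 7\right)^{2}\right)^{2} = \left(-251 + \left(\frac{1}{-19} - 7\right)^{2}\right)^{2} = \left(-251 + \left(- \frac{1}{19} - 7\right)^{2}\right)^{2} = \left(-251 + \left(- \frac{134}{19}\right)^{2}\right)^{2} = \left(-251 + \frac{17956}{361}\right)^{2} = \left(- \frac{72655}{361}\right)^{2} = \frac{5278749025}{130321}$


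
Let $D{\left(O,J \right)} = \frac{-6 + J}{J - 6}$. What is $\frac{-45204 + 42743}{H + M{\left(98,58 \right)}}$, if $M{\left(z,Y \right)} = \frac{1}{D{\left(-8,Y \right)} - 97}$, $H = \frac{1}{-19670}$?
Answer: $\frac{2323577760}{9883} \approx 2.3511 \cdot 10^{5}$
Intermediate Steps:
$D{\left(O,J \right)} = 1$ ($D{\left(O,J \right)} = \frac{-6 + J}{-6 + J} = 1$)
$H = - \frac{1}{19670} \approx -5.0839 \cdot 10^{-5}$
$M{\left(z,Y \right)} = - \frac{1}{96}$ ($M{\left(z,Y \right)} = \frac{1}{1 - 97} = \frac{1}{-96} = - \frac{1}{96}$)
$\frac{-45204 + 42743}{H + M{\left(98,58 \right)}} = \frac{-45204 + 42743}{- \frac{1}{19670} - \frac{1}{96}} = - \frac{2461}{- \frac{9883}{944160}} = \left(-2461\right) \left(- \frac{944160}{9883}\right) = \frac{2323577760}{9883}$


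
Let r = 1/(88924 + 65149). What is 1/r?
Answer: 154073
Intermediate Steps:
r = 1/154073 ≈ 6.4904e-6
1/r = 1/(1/154073) = 154073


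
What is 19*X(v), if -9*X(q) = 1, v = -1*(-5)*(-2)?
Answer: -19/9 ≈ -2.1111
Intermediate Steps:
v = -10 (v = 5*(-2) = -10)
X(q) = -⅑ (X(q) = -⅑*1 = -⅑)
19*X(v) = 19*(-⅑) = -19/9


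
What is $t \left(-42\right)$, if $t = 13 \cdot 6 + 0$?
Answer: $-3276$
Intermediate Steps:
$t = 78$ ($t = 78 + 0 = 78$)
$t \left(-42\right) = 78 \left(-42\right) = -3276$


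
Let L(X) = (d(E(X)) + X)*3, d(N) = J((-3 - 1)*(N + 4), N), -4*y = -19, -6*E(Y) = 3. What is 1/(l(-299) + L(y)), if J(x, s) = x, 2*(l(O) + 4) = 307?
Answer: 4/487 ≈ 0.0082135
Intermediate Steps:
l(O) = 299/2 (l(O) = -4 + (½)*307 = -4 + 307/2 = 299/2)
E(Y) = -½ (E(Y) = -⅙*3 = -½)
y = 19/4 (y = -¼*(-19) = 19/4 ≈ 4.7500)
d(N) = -16 - 4*N (d(N) = (-3 - 1)*(N + 4) = -4*(4 + N) = -16 - 4*N)
L(X) = -42 + 3*X (L(X) = ((-16 - 4*(-½)) + X)*3 = ((-16 + 2) + X)*3 = (-14 + X)*3 = -42 + 3*X)
1/(l(-299) + L(y)) = 1/(299/2 + (-42 + 3*(19/4))) = 1/(299/2 + (-42 + 57/4)) = 1/(299/2 - 111/4) = 1/(487/4) = 4/487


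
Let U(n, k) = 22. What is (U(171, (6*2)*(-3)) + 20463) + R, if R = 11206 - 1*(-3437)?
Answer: 35128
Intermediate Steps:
R = 14643 (R = 11206 + 3437 = 14643)
(U(171, (6*2)*(-3)) + 20463) + R = (22 + 20463) + 14643 = 20485 + 14643 = 35128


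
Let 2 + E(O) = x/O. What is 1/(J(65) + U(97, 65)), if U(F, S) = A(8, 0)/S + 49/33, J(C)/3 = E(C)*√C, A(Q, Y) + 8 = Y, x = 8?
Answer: -6265545/9473543219 - 25907310*√65/9473543219 ≈ -0.022709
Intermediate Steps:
A(Q, Y) = -8 + Y
E(O) = -2 + 8/O
J(C) = 3*√C*(-2 + 8/C) (J(C) = 3*((-2 + 8/C)*√C) = 3*(√C*(-2 + 8/C)) = 3*√C*(-2 + 8/C))
U(F, S) = 49/33 - 8/S (U(F, S) = (-8 + 0)/S + 49/33 = -8/S + 49*(1/33) = -8/S + 49/33 = 49/33 - 8/S)
1/(J(65) + U(97, 65)) = 1/(6*(4 - 1*65)/√65 + (49/33 - 8/65)) = 1/(6*(√65/65)*(4 - 65) + (49/33 - 8*1/65)) = 1/(6*(√65/65)*(-61) + (49/33 - 8/65)) = 1/(-366*√65/65 + 2921/2145) = 1/(2921/2145 - 366*√65/65)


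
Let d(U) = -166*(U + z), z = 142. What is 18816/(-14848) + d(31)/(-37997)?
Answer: -2254271/4407652 ≈ -0.51145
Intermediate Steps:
d(U) = -23572 - 166*U (d(U) = -166*(U + 142) = -166*(142 + U) = -23572 - 166*U)
18816/(-14848) + d(31)/(-37997) = 18816/(-14848) + (-23572 - 166*31)/(-37997) = 18816*(-1/14848) + (-23572 - 5146)*(-1/37997) = -147/116 - 28718*(-1/37997) = -147/116 + 28718/37997 = -2254271/4407652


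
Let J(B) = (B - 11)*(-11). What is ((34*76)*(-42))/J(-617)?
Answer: -27132/1727 ≈ -15.710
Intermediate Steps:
J(B) = 121 - 11*B (J(B) = (-11 + B)*(-11) = 121 - 11*B)
((34*76)*(-42))/J(-617) = ((34*76)*(-42))/(121 - 11*(-617)) = (2584*(-42))/(121 + 6787) = -108528/6908 = -108528*1/6908 = -27132/1727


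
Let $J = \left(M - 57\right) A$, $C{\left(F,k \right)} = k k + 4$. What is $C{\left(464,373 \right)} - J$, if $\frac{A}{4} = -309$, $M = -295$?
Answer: $-295939$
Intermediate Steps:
$A = -1236$ ($A = 4 \left(-309\right) = -1236$)
$C{\left(F,k \right)} = 4 + k^{2}$ ($C{\left(F,k \right)} = k^{2} + 4 = 4 + k^{2}$)
$J = 435072$ ($J = \left(-295 - 57\right) \left(-1236\right) = \left(-352\right) \left(-1236\right) = 435072$)
$C{\left(464,373 \right)} - J = \left(4 + 373^{2}\right) - 435072 = \left(4 + 139129\right) - 435072 = 139133 - 435072 = -295939$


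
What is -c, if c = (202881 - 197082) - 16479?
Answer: 10680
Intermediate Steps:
c = -10680 (c = 5799 - 16479 = -10680)
-c = -1*(-10680) = 10680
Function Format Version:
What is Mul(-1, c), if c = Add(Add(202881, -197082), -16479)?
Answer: 10680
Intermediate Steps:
c = -10680 (c = Add(5799, -16479) = -10680)
Mul(-1, c) = Mul(-1, -10680) = 10680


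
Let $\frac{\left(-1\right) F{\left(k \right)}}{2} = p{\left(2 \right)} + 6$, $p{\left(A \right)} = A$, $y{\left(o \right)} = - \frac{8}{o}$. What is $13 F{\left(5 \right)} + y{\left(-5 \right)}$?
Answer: $- \frac{1032}{5} \approx -206.4$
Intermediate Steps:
$F{\left(k \right)} = -16$ ($F{\left(k \right)} = - 2 \left(2 + 6\right) = \left(-2\right) 8 = -16$)
$13 F{\left(5 \right)} + y{\left(-5 \right)} = 13 \left(-16\right) - \frac{8}{-5} = -208 - - \frac{8}{5} = -208 + \frac{8}{5} = - \frac{1032}{5}$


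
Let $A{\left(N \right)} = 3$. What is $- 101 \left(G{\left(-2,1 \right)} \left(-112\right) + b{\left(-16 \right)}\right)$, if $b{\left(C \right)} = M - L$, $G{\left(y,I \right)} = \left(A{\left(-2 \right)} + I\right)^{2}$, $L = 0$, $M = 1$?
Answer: $180891$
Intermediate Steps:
$G{\left(y,I \right)} = \left(3 + I\right)^{2}$
$b{\left(C \right)} = 1$ ($b{\left(C \right)} = 1 - 0 = 1 + 0 = 1$)
$- 101 \left(G{\left(-2,1 \right)} \left(-112\right) + b{\left(-16 \right)}\right) = - 101 \left(\left(3 + 1\right)^{2} \left(-112\right) + 1\right) = - 101 \left(4^{2} \left(-112\right) + 1\right) = - 101 \left(16 \left(-112\right) + 1\right) = - 101 \left(-1792 + 1\right) = \left(-101\right) \left(-1791\right) = 180891$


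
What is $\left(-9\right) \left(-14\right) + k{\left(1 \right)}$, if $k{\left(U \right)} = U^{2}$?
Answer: $127$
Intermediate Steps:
$\left(-9\right) \left(-14\right) + k{\left(1 \right)} = \left(-9\right) \left(-14\right) + 1^{2} = 126 + 1 = 127$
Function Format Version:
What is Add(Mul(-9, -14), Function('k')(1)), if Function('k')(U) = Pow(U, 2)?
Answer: 127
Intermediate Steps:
Add(Mul(-9, -14), Function('k')(1)) = Add(Mul(-9, -14), Pow(1, 2)) = Add(126, 1) = 127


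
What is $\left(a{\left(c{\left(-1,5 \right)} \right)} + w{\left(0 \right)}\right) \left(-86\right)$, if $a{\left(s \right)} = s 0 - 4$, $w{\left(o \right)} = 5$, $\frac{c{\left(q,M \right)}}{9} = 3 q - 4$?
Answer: $-86$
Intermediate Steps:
$c{\left(q,M \right)} = -36 + 27 q$ ($c{\left(q,M \right)} = 9 \left(3 q - 4\right) = 9 \left(-4 + 3 q\right) = -36 + 27 q$)
$a{\left(s \right)} = -4$ ($a{\left(s \right)} = 0 - 4 = -4$)
$\left(a{\left(c{\left(-1,5 \right)} \right)} + w{\left(0 \right)}\right) \left(-86\right) = \left(-4 + 5\right) \left(-86\right) = 1 \left(-86\right) = -86$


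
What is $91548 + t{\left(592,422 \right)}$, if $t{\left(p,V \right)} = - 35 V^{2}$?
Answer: $-6141392$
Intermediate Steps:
$91548 + t{\left(592,422 \right)} = 91548 - 35 \cdot 422^{2} = 91548 - 6232940 = -6141392$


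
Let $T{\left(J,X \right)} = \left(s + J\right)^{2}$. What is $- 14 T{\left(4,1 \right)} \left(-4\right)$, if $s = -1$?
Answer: $504$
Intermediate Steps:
$T{\left(J,X \right)} = \left(-1 + J\right)^{2}$
$- 14 T{\left(4,1 \right)} \left(-4\right) = - 14 \left(-1 + 4\right)^{2} \left(-4\right) = - 14 \cdot 3^{2} \left(-4\right) = \left(-14\right) 9 \left(-4\right) = \left(-126\right) \left(-4\right) = 504$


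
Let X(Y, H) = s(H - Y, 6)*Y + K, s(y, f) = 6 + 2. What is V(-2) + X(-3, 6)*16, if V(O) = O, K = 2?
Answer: -354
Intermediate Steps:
s(y, f) = 8
X(Y, H) = 2 + 8*Y (X(Y, H) = 8*Y + 2 = 2 + 8*Y)
V(-2) + X(-3, 6)*16 = -2 + (2 + 8*(-3))*16 = -2 + (2 - 24)*16 = -2 - 22*16 = -2 - 352 = -354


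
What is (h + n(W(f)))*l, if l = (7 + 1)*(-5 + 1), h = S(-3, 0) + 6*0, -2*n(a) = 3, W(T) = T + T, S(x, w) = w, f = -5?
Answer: 48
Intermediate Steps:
W(T) = 2*T
n(a) = -3/2 (n(a) = -½*3 = -3/2)
h = 0 (h = 0 + 6*0 = 0 + 0 = 0)
l = -32 (l = 8*(-4) = -32)
(h + n(W(f)))*l = (0 - 3/2)*(-32) = -3/2*(-32) = 48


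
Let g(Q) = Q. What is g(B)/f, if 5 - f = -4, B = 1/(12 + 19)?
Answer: 1/279 ≈ 0.0035842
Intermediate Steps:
B = 1/31 ≈ 0.032258
f = 9 (f = 5 - 1*(-4) = 5 + 4 = 9)
g(B)/f = (1/31)/9 = (1/31)*(1/9) = 1/279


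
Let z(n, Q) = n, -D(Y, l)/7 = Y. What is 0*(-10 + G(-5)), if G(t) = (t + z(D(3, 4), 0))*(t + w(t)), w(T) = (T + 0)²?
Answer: 0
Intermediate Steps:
D(Y, l) = -7*Y
w(T) = T²
G(t) = (-21 + t)*(t + t²) (G(t) = (t - 7*3)*(t + t²) = (t - 21)*(t + t²) = (-21 + t)*(t + t²))
0*(-10 + G(-5)) = 0*(-10 - 5*(-21 + (-5)² - 20*(-5))) = 0*(-10 - 5*(-21 + 25 + 100)) = 0*(-10 - 5*104) = 0*(-10 - 520) = 0*(-530) = 0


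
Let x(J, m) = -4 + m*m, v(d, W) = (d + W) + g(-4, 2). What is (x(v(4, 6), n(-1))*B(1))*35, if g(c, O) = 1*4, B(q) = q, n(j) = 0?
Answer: -140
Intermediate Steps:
g(c, O) = 4
v(d, W) = 4 + W + d (v(d, W) = (d + W) + 4 = (W + d) + 4 = 4 + W + d)
x(J, m) = -4 + m**2
(x(v(4, 6), n(-1))*B(1))*35 = ((-4 + 0**2)*1)*35 = ((-4 + 0)*1)*35 = -4*1*35 = -4*35 = -140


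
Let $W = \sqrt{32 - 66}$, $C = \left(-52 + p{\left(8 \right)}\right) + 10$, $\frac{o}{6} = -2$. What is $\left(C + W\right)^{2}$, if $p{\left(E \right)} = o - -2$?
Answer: $\left(-52 + i \sqrt{34}\right)^{2} \approx 2670.0 - 606.42 i$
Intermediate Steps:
$o = -12$ ($o = 6 \left(-2\right) = -12$)
$p{\left(E \right)} = -10$ ($p{\left(E \right)} = -12 - -2 = -12 + 2 = -10$)
$C = -52$ ($C = \left(-52 - 10\right) + 10 = -62 + 10 = -52$)
$W = i \sqrt{34}$ ($W = \sqrt{-34} = i \sqrt{34} \approx 5.8309 i$)
$\left(C + W\right)^{2} = \left(-52 + i \sqrt{34}\right)^{2}$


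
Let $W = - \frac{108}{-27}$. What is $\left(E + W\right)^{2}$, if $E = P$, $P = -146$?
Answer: $20164$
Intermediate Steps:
$W = 4$ ($W = \left(-108\right) \left(- \frac{1}{27}\right) = 4$)
$E = -146$
$\left(E + W\right)^{2} = \left(-146 + 4\right)^{2} = \left(-142\right)^{2} = 20164$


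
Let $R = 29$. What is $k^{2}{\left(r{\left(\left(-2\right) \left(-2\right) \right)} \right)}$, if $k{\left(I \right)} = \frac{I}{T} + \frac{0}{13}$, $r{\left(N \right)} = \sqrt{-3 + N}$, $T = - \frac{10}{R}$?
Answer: $\frac{841}{100} \approx 8.41$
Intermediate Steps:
$T = - \frac{10}{29} \approx -0.34483$
$k{\left(I \right)} = - \frac{29 I}{10}$ ($k{\left(I \right)} = \frac{I}{- \frac{10}{29}} + \frac{0}{13} = I \left(- \frac{29}{10}\right) + 0 \cdot \frac{1}{13} = - \frac{29 I}{10} + 0 = - \frac{29 I}{10}$)
$k^{2}{\left(r{\left(\left(-2\right) \left(-2\right) \right)} \right)} = \left(- \frac{29 \sqrt{-3 - -4}}{10}\right)^{2} = \left(- \frac{29 \sqrt{-3 + 4}}{10}\right)^{2} = \left(- \frac{29 \sqrt{1}}{10}\right)^{2} = \left(\left(- \frac{29}{10}\right) 1\right)^{2} = \left(- \frac{29}{10}\right)^{2} = \frac{841}{100}$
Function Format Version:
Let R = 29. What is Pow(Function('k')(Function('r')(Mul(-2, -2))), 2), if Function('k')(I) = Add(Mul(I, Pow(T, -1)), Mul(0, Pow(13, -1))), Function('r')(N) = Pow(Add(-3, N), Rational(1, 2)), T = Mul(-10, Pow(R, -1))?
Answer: Rational(841, 100) ≈ 8.4100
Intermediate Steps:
T = Rational(-10, 29) (T = Mul(-10, Pow(29, -1)) = Mul(-10, Rational(1, 29)) = Rational(-10, 29) ≈ -0.34483)
Function('k')(I) = Mul(Rational(-29, 10), I) (Function('k')(I) = Add(Mul(I, Pow(Rational(-10, 29), -1)), Mul(0, Pow(13, -1))) = Add(Mul(I, Rational(-29, 10)), Mul(0, Rational(1, 13))) = Add(Mul(Rational(-29, 10), I), 0) = Mul(Rational(-29, 10), I))
Pow(Function('k')(Function('r')(Mul(-2, -2))), 2) = Pow(Mul(Rational(-29, 10), Pow(Add(-3, Mul(-2, -2)), Rational(1, 2))), 2) = Pow(Mul(Rational(-29, 10), Pow(Add(-3, 4), Rational(1, 2))), 2) = Pow(Mul(Rational(-29, 10), Pow(1, Rational(1, 2))), 2) = Pow(Mul(Rational(-29, 10), 1), 2) = Pow(Rational(-29, 10), 2) = Rational(841, 100)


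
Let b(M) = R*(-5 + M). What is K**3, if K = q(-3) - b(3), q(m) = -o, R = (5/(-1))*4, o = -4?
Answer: -46656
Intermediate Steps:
R = -20 (R = (5*(-1))*4 = -5*4 = -20)
q(m) = 4 (q(m) = -1*(-4) = 4)
b(M) = 100 - 20*M (b(M) = -20*(-5 + M) = 100 - 20*M)
K = -36 (K = 4 - (100 - 20*3) = 4 - (100 - 60) = 4 - 1*40 = 4 - 40 = -36)
K**3 = (-36)**3 = -46656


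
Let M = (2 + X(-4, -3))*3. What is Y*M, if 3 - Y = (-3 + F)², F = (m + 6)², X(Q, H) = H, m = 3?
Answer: 18243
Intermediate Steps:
M = -3 (M = (2 - 3)*3 = -1*3 = -3)
F = 81 (F = (3 + 6)² = 9² = 81)
Y = -6081 (Y = 3 - (-3 + 81)² = 3 - 1*78² = 3 - 1*6084 = 3 - 6084 = -6081)
Y*M = -6081*(-3) = 18243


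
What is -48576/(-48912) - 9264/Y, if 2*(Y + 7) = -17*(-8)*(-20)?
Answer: 10823420/1392973 ≈ 7.7700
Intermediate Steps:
Y = -1367 (Y = -7 + (-17*(-8)*(-20))/2 = -7 + (136*(-20))/2 = -7 + (½)*(-2720) = -7 - 1360 = -1367)
-48576/(-48912) - 9264/Y = -48576/(-48912) - 9264/(-1367) = -48576*(-1/48912) - 9264*(-1/1367) = 1012/1019 + 9264/1367 = 10823420/1392973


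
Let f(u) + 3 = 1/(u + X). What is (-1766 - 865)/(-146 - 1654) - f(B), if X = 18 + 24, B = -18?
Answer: 221/50 ≈ 4.4200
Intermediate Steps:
X = 42
f(u) = -3 + 1/(42 + u) (f(u) = -3 + 1/(u + 42) = -3 + 1/(42 + u))
(-1766 - 865)/(-146 - 1654) - f(B) = (-1766 - 865)/(-146 - 1654) - (-125 - 3*(-18))/(42 - 18) = -2631/(-1800) - (-125 + 54)/24 = -2631*(-1/1800) - (-71)/24 = 877/600 - 1*(-71/24) = 877/600 + 71/24 = 221/50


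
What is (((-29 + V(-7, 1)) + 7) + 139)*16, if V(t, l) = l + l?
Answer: 1904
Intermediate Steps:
V(t, l) = 2*l
(((-29 + V(-7, 1)) + 7) + 139)*16 = (((-29 + 2*1) + 7) + 139)*16 = (((-29 + 2) + 7) + 139)*16 = ((-27 + 7) + 139)*16 = (-20 + 139)*16 = 119*16 = 1904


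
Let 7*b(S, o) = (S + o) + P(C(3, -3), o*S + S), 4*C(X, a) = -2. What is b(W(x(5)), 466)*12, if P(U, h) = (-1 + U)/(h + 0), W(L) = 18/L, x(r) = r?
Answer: 13158167/16345 ≈ 805.03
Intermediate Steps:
C(X, a) = -½ (C(X, a) = (¼)*(-2) = -½)
P(U, h) = (-1 + U)/h
b(S, o) = -3/(14*(S + S*o)) + S/7 + o/7 (b(S, o) = ((S + o) + (-1 - ½)/(o*S + S))/7 = ((S + o) - 3/2/(S*o + S))/7 = ((S + o) - 3/2/(S + S*o))/7 = ((S + o) - 3/(2*(S + S*o)))/7 = (S + o - 3/(2*(S + S*o)))/7 = -3/(14*(S + S*o)) + S/7 + o/7)
b(W(x(5)), 466)*12 = ((-3 + 2*(18/5)*(1 + 466)*(18/5 + 466))/(14*((18/5))*(1 + 466)))*12 = ((1/14)*(-3 + 2*(18*(⅕))*467*(18*(⅕) + 466))/((18*(⅕))*467))*12 = ((1/14)*(1/467)*(-3 + 2*(18/5)*467*(18/5 + 466))/(18/5))*12 = ((1/14)*(5/18)*(1/467)*(-3 + 2*(18/5)*467*(2348/5)))*12 = ((1/14)*(5/18)*(1/467)*(-3 + 39474576/25))*12 = ((1/14)*(5/18)*(1/467)*(39474501/25))*12 = (13158167/196140)*12 = 13158167/16345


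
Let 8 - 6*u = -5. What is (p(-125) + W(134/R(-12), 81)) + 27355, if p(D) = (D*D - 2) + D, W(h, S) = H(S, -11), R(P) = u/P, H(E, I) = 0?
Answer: 42853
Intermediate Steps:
u = 13/6 (u = 4/3 - 1/6*(-5) = 4/3 + 5/6 = 13/6 ≈ 2.1667)
R(P) = 13/(6*P)
W(h, S) = 0
p(D) = -2 + D + D**2 (p(D) = (D**2 - 2) + D = (-2 + D**2) + D = -2 + D + D**2)
(p(-125) + W(134/R(-12), 81)) + 27355 = ((-2 - 125 + (-125)**2) + 0) + 27355 = ((-2 - 125 + 15625) + 0) + 27355 = (15498 + 0) + 27355 = 15498 + 27355 = 42853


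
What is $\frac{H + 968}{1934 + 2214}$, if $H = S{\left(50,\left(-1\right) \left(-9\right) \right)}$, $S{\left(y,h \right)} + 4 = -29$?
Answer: $\frac{55}{244} \approx 0.22541$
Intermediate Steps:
$S{\left(y,h \right)} = -33$ ($S{\left(y,h \right)} = -4 - 29 = -33$)
$H = -33$
$\frac{H + 968}{1934 + 2214} = \frac{-33 + 968}{1934 + 2214} = \frac{935}{4148} = 935 \cdot \frac{1}{4148} = \frac{55}{244}$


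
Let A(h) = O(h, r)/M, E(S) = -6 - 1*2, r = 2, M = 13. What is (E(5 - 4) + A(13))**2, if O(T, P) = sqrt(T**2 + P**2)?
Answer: (104 - sqrt(173))**2/169 ≈ 48.835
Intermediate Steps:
O(T, P) = sqrt(P**2 + T**2)
E(S) = -8 (E(S) = -6 - 2 = -8)
A(h) = sqrt(4 + h**2)/13 (A(h) = sqrt(2**2 + h**2)/13 = sqrt(4 + h**2)*(1/13) = sqrt(4 + h**2)/13)
(E(5 - 4) + A(13))**2 = (-8 + sqrt(4 + 13**2)/13)**2 = (-8 + sqrt(4 + 169)/13)**2 = (-8 + sqrt(173)/13)**2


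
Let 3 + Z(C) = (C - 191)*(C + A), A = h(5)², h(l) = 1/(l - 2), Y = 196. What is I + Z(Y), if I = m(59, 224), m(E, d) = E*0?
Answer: 8798/9 ≈ 977.56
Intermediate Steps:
m(E, d) = 0
h(l) = 1/(-2 + l)
I = 0
A = ⅑ (A = (1/(-2 + 5))² = (1/3)² = (⅓)² = ⅑ ≈ 0.11111)
Z(C) = -3 + (-191 + C)*(⅑ + C) (Z(C) = -3 + (C - 191)*(C + ⅑) = -3 + (-191 + C)*(⅑ + C))
I + Z(Y) = 0 + (-218/9 + 196² - 1718/9*196) = 0 + (-218/9 + 38416 - 336728/9) = 0 + 8798/9 = 8798/9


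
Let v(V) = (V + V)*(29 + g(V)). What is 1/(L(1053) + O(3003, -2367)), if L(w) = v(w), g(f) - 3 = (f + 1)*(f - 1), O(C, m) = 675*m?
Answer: 1/2333619315 ≈ 4.2852e-10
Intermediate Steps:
g(f) = 3 + (1 + f)*(-1 + f) (g(f) = 3 + (f + 1)*(f - 1) = 3 + (1 + f)*(-1 + f))
v(V) = 2*V*(31 + V²) (v(V) = (V + V)*(29 + (2 + V²)) = (2*V)*(31 + V²) = 2*V*(31 + V²))
L(w) = 2*w*(31 + w²)
1/(L(1053) + O(3003, -2367)) = 1/(2*1053*(31 + 1053²) + 675*(-2367)) = 1/(2*1053*(31 + 1108809) - 1597725) = 1/(2*1053*1108840 - 1597725) = 1/(2335217040 - 1597725) = 1/2333619315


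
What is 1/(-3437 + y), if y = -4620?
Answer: -1/8057 ≈ -0.00012412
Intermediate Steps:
1/(-3437 + y) = 1/(-3437 - 4620) = 1/(-8057) = -1/8057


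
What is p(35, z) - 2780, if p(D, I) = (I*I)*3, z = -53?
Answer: 5647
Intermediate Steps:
p(D, I) = 3*I² (p(D, I) = I²*3 = 3*I²)
p(35, z) - 2780 = 3*(-53)² - 2780 = 3*2809 - 2780 = 8427 - 2780 = 5647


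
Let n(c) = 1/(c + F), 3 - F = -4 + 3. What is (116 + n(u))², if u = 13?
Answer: 3892729/289 ≈ 13470.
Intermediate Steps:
F = 4 (F = 3 - (-4 + 3) = 3 - 1*(-1) = 3 + 1 = 4)
n(c) = 1/(4 + c) (n(c) = 1/(c + 4) = 1/(4 + c))
(116 + n(u))² = (116 + 1/(4 + 13))² = (116 + 1/17)² = (1973/17)² = 3892729/289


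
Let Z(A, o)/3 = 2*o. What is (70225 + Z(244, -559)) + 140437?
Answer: 207308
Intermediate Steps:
Z(A, o) = 6*o (Z(A, o) = 3*(2*o) = 6*o)
(70225 + Z(244, -559)) + 140437 = (70225 + 6*(-559)) + 140437 = (70225 - 3354) + 140437 = 66871 + 140437 = 207308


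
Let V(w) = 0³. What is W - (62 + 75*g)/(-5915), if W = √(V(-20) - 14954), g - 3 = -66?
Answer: -4663/5915 + I*√14954 ≈ -0.78833 + 122.29*I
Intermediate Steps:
V(w) = 0
g = -63 (g = 3 - 66 = -63)
W = I*√14954 (W = √(0 - 14954) = √(-14954) = I*√14954 ≈ 122.29*I)
W - (62 + 75*g)/(-5915) = I*√14954 - (62 + 75*(-63))/(-5915) = I*√14954 - (62 - 4725)*(-1)/5915 = I*√14954 - (-4663)*(-1)/5915 = I*√14954 - 1*4663/5915 = I*√14954 - 4663/5915 = -4663/5915 + I*√14954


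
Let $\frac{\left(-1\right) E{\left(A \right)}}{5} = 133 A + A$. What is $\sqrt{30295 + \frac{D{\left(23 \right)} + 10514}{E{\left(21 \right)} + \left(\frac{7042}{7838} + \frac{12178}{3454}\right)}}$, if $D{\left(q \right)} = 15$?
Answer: $\frac{\sqrt{17158940781253992486671511}}{23799351588} \approx 174.05$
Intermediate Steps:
$E{\left(A \right)} = - 670 A$ ($E{\left(A \right)} = - 5 \left(133 A + A\right) = - 5 \cdot 134 A = - 670 A$)
$\sqrt{30295 + \frac{D{\left(23 \right)} + 10514}{E{\left(21 \right)} + \left(\frac{7042}{7838} + \frac{12178}{3454}\right)}} = \sqrt{30295 + \frac{15 + 10514}{\left(-670\right) 21 + \left(\frac{7042}{7838} + \frac{12178}{3454}\right)}} = \sqrt{30295 + \frac{10529}{-14070 + \left(7042 \cdot \frac{1}{7838} + 12178 \cdot \frac{1}{3454}\right)}} = \sqrt{30295 + \frac{10529}{-14070 + \left(\frac{3521}{3919} + \frac{6089}{1727}\right)}} = \sqrt{30295 + \frac{10529}{-14070 + \frac{29943558}{6768113}}} = \sqrt{30295 + \frac{10529}{- \frac{95197406352}{6768113}}} = \sqrt{30295 + 10529 \left(- \frac{6768113}{95197406352}\right)} = \sqrt{30295 - \frac{71261461777}{95197406352}} = \sqrt{\frac{2883934163972063}{95197406352}} = \frac{\sqrt{17158940781253992486671511}}{23799351588}$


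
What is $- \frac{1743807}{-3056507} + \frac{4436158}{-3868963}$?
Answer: $- \frac{6812423217965}{11825512492241} \approx -0.57608$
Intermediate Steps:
$- \frac{1743807}{-3056507} + \frac{4436158}{-3868963} = \left(-1743807\right) \left(- \frac{1}{3056507}\right) + 4436158 \left(- \frac{1}{3868963}\right) = \frac{1743807}{3056507} - \frac{4436158}{3868963} = - \frac{6812423217965}{11825512492241}$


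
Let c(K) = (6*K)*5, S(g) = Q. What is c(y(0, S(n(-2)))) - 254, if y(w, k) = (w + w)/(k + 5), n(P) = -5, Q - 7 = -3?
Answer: -254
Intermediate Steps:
Q = 4 (Q = 7 - 3 = 4)
S(g) = 4
y(w, k) = 2*w/(5 + k) (y(w, k) = (2*w)/(5 + k) = 2*w/(5 + k))
c(K) = 30*K
c(y(0, S(n(-2)))) - 254 = 30*(2*0/(5 + 4)) - 254 = 30*(2*0/9) - 254 = 30*(2*0*(1/9)) - 254 = 30*0 - 254 = 0 - 254 = -254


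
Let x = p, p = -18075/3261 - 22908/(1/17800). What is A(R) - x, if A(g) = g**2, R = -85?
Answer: 443245588400/1087 ≈ 4.0777e+8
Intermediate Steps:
p = -443237734825/1087 (p = -18075*1/3261 - 22908/1/17800 = -6025/1087 - 22908*17800 = -6025/1087 - 407762400 = -443237734825/1087 ≈ -4.0776e+8)
x = -443237734825/1087 ≈ -4.0776e+8
A(R) - x = (-85)**2 - 1*(-443237734825/1087) = 7225 + 443237734825/1087 = 443245588400/1087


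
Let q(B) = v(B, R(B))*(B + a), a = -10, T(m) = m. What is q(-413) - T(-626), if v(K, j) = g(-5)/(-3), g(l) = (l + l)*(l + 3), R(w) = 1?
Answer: 3446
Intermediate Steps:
g(l) = 2*l*(3 + l) (g(l) = (2*l)*(3 + l) = 2*l*(3 + l))
v(K, j) = -20/3 (v(K, j) = (2*(-5)*(3 - 5))/(-3) = (2*(-5)*(-2))*(-⅓) = 20*(-⅓) = -20/3)
q(B) = 200/3 - 20*B/3 (q(B) = -20*(B - 10)/3 = -20*(-10 + B)/3 = 200/3 - 20*B/3)
q(-413) - T(-626) = (200/3 - 20/3*(-413)) - 1*(-626) = (200/3 + 8260/3) + 626 = 2820 + 626 = 3446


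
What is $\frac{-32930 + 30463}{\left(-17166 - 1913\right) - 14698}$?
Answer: $\frac{2467}{33777} \approx 0.073038$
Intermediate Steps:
$\frac{-32930 + 30463}{\left(-17166 - 1913\right) - 14698} = - \frac{2467}{\left(-17166 - 1913\right) - 14698} = - \frac{2467}{-19079 - 14698} = - \frac{2467}{-33777} = \left(-2467\right) \left(- \frac{1}{33777}\right) = \frac{2467}{33777}$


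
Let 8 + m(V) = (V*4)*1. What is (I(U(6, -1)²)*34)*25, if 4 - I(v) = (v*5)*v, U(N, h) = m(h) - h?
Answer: -62220850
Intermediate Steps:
m(V) = -8 + 4*V (m(V) = -8 + (V*4)*1 = -8 + (4*V)*1 = -8 + 4*V)
U(N, h) = -8 + 3*h (U(N, h) = (-8 + 4*h) - h = -8 + 3*h)
I(v) = 4 - 5*v² (I(v) = 4 - v*5*v = 4 - 5*v*v = 4 - 5*v²)
(I(U(6, -1)²)*34)*25 = ((4 - 5*(-8 + 3*(-1))⁴)*34)*25 = ((4 - 5*(-8 - 3)⁴)*34)*25 = ((4 - 5*((-11)²)²)*34)*25 = ((4 - 5*121²)*34)*25 = ((4 - 5*14641)*34)*25 = ((4 - 73205)*34)*25 = -73201*34*25 = -2488834*25 = -62220850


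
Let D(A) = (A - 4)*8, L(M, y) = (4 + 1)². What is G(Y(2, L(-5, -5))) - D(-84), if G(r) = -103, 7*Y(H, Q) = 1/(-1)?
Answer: 601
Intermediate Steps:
L(M, y) = 25 (L(M, y) = 5² = 25)
Y(H, Q) = -⅐ (Y(H, Q) = (⅐)/(-1) = (⅐)*(-1) = -⅐)
D(A) = -32 + 8*A (D(A) = (-4 + A)*8 = -32 + 8*A)
G(Y(2, L(-5, -5))) - D(-84) = -103 - (-32 + 8*(-84)) = -103 - (-32 - 672) = -103 - 1*(-704) = -103 + 704 = 601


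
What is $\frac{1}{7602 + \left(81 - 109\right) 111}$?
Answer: $\frac{1}{4494} \approx 0.00022252$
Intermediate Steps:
$\frac{1}{7602 + \left(81 - 109\right) 111} = \frac{1}{7602 - 3108} = \frac{1}{4494}$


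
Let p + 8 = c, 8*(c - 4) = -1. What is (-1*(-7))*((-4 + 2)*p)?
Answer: 231/4 ≈ 57.750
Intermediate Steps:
c = 31/8 (c = 4 + (⅛)*(-1) = 4 - ⅛ = 31/8 ≈ 3.8750)
p = -33/8 (p = -8 + 31/8 = -33/8 ≈ -4.1250)
(-1*(-7))*((-4 + 2)*p) = (-1*(-7))*((-4 + 2)*(-33/8)) = 7*(-2*(-33/8)) = 7*(33/4) = 231/4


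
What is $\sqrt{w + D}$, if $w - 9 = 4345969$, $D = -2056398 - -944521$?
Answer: $\sqrt{3234101} \approx 1798.4$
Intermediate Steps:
$D = -1111877$ ($D = -2056398 + 944521 = -1111877$)
$w = 4345978$ ($w = 9 + 4345969 = 4345978$)
$\sqrt{w + D} = \sqrt{4345978 - 1111877} = \sqrt{3234101}$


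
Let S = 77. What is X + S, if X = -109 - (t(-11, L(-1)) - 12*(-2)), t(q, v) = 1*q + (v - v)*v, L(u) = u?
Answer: -45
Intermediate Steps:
t(q, v) = q (t(q, v) = q + 0*v = q + 0 = q)
X = -122 (X = -109 - (-11 - 12*(-2)) = -109 - (-11 - 1*(-24)) = -109 - (-11 + 24) = -109 - 1*13 = -109 - 13 = -122)
X + S = -122 + 77 = -45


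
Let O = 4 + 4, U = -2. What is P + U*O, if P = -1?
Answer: -17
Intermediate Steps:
O = 8
P + U*O = -1 - 2*8 = -1 - 16 = -17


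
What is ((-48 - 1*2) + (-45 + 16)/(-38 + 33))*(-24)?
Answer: 5304/5 ≈ 1060.8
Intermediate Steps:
((-48 - 1*2) + (-45 + 16)/(-38 + 33))*(-24) = ((-48 - 2) - 29/(-5))*(-24) = (-50 - 29*(-⅕))*(-24) = (-50 + 29/5)*(-24) = -221/5*(-24) = 5304/5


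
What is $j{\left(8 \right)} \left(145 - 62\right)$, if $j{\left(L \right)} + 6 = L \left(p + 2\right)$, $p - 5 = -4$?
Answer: $1494$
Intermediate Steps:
$p = 1$ ($p = 5 - 4 = 1$)
$j{\left(L \right)} = -6 + 3 L$ ($j{\left(L \right)} = -6 + L \left(1 + 2\right) = -6 + L 3 = -6 + 3 L$)
$j{\left(8 \right)} \left(145 - 62\right) = \left(-6 + 3 \cdot 8\right) \left(145 - 62\right) = \left(-6 + 24\right) 83 = 18 \cdot 83 = 1494$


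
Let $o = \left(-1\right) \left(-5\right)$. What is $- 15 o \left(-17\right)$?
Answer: $1275$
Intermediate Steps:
$o = 5$
$- 15 o \left(-17\right) = \left(-15\right) 5 \left(-17\right) = \left(-75\right) \left(-17\right) = 1275$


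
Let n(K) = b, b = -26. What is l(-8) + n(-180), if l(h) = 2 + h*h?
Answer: 40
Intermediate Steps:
l(h) = 2 + h²
n(K) = -26
l(-8) + n(-180) = (2 + (-8)²) - 26 = (2 + 64) - 26 = 66 - 26 = 40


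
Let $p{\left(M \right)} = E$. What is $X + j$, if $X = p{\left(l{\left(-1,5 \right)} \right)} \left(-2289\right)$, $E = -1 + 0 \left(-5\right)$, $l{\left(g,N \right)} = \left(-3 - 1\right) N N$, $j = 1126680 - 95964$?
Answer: $1033005$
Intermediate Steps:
$j = 1030716$ ($j = 1126680 - 95964 = 1030716$)
$l{\left(g,N \right)} = - 4 N^{2}$ ($l{\left(g,N \right)} = - 4 N N = - 4 N^{2}$)
$E = -1$ ($E = -1 + 0 = -1$)
$p{\left(M \right)} = -1$
$X = 2289$ ($X = \left(-1\right) \left(-2289\right) = 2289$)
$X + j = 2289 + 1030716 = 1033005$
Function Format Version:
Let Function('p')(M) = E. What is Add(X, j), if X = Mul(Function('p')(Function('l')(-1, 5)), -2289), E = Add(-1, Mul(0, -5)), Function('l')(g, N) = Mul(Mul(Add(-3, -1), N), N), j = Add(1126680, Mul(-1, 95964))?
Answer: 1033005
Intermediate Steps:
j = 1030716 (j = Add(1126680, -95964) = 1030716)
Function('l')(g, N) = Mul(-4, Pow(N, 2)) (Function('l')(g, N) = Mul(Mul(-4, N), N) = Mul(-4, Pow(N, 2)))
E = -1 (E = Add(-1, 0) = -1)
Function('p')(M) = -1
X = 2289 (X = Mul(-1, -2289) = 2289)
Add(X, j) = Add(2289, 1030716) = 1033005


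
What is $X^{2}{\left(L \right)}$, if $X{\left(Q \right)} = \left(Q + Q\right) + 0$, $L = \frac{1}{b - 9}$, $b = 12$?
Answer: $\frac{4}{9} \approx 0.44444$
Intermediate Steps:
$L = \frac{1}{3}$ ($L = \frac{1}{12 - 9} = \frac{1}{3} \approx 0.33333$)
$X{\left(Q \right)} = 2 Q$ ($X{\left(Q \right)} = 2 Q + 0 = 2 Q$)
$X^{2}{\left(L \right)} = \left(2 \cdot \frac{1}{3}\right)^{2} = \left(\frac{2}{3}\right)^{2} = \frac{4}{9}$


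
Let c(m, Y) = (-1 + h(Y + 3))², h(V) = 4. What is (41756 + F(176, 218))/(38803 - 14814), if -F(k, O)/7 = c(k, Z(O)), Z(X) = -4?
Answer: 41693/23989 ≈ 1.7380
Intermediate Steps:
c(m, Y) = 9 (c(m, Y) = (-1 + 4)² = 3² = 9)
F(k, O) = -63 (F(k, O) = -7*9 = -63)
(41756 + F(176, 218))/(38803 - 14814) = (41756 - 63)/(38803 - 14814) = 41693/23989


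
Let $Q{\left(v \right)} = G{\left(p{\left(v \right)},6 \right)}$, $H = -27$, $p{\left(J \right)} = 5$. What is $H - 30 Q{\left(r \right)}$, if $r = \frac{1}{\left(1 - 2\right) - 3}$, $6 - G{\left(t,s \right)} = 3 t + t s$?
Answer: $1143$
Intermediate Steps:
$G{\left(t,s \right)} = 6 - 3 t - s t$ ($G{\left(t,s \right)} = 6 - \left(3 t + t s\right) = 6 - \left(3 t + s t\right) = 6 - 3 t - s t$)
$r = - \frac{1}{4}$ ($r = \frac{1}{\left(1 - 2\right) - 3} = \frac{1}{-1 - 3} = \frac{1}{-4} = - \frac{1}{4} \approx -0.25$)
$Q{\left(v \right)} = -39$ ($Q{\left(v \right)} = 6 - 15 - 6 \cdot 5 = 6 - 15 - 30 = -39$)
$H - 30 Q{\left(r \right)} = -27 - -1170 = -27 + 1170 = 1143$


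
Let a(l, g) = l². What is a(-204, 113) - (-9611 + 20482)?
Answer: 30745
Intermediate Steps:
a(-204, 113) - (-9611 + 20482) = (-204)² - (-9611 + 20482) = 41616 - 1*10871 = 41616 - 10871 = 30745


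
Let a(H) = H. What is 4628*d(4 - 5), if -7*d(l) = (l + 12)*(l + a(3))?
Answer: -101816/7 ≈ -14545.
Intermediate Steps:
d(l) = -(3 + l)*(12 + l)/7 (d(l) = -(l + 12)*(l + 3)/7 = -(12 + l)*(3 + l)/7 = -(3 + l)*(12 + l)/7)
4628*d(4 - 5) = 4628*(-36/7 - 15*(4 - 5)/7 - (4 - 5)²/7) = 4628*(-36/7 - 15/7*(-1) - ⅐*(-1)²) = 4628*(-36/7 + 15/7 - ⅐*1) = 4628*(-36/7 + 15/7 - ⅐) = 4628*(-22/7) = -101816/7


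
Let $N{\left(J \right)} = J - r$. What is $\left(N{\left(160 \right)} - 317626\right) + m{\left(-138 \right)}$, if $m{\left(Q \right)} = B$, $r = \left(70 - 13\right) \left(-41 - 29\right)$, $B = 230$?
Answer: $-313246$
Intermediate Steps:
$r = -3990$ ($r = 57 \left(-70\right) = -3990$)
$N{\left(J \right)} = 3990 + J$ ($N{\left(J \right)} = J - -3990 = J + 3990 = 3990 + J$)
$m{\left(Q \right)} = 230$
$\left(N{\left(160 \right)} - 317626\right) + m{\left(-138 \right)} = \left(\left(3990 + 160\right) - 317626\right) + 230 = \left(4150 - 317626\right) + 230 = -313476 + 230 = -313246$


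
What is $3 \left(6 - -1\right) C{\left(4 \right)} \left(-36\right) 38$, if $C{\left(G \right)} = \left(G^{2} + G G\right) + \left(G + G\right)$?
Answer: $-1149120$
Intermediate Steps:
$C{\left(G \right)} = 2 G + 2 G^{2}$ ($C{\left(G \right)} = \left(G^{2} + G^{2}\right) + 2 G = 2 G^{2} + 2 G = 2 G + 2 G^{2}$)
$3 \left(6 - -1\right) C{\left(4 \right)} \left(-36\right) 38 = 3 \left(6 - -1\right) 2 \cdot 4 \left(1 + 4\right) \left(-36\right) 38 = 3 \left(6 + 1\right) 2 \cdot 4 \cdot 5 \left(-36\right) 38 = 3 \cdot 7 \cdot 40 \left(-36\right) 38 = 21 \cdot 40 \left(-36\right) 38 = 840 \left(-36\right) 38 = \left(-30240\right) 38 = -1149120$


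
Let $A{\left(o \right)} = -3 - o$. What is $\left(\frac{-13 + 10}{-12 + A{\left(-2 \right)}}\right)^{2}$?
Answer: $\frac{9}{169} \approx 0.053254$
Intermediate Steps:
$\left(\frac{-13 + 10}{-12 + A{\left(-2 \right)}}\right)^{2} = \left(\frac{-13 + 10}{-12 - 1}\right)^{2} = \left(- \frac{3}{-12 + \left(-3 + 2\right)}\right)^{2} = \left(- \frac{3}{-12 - 1}\right)^{2} = \left(- \frac{3}{-13}\right)^{2} = \left(\left(-3\right) \left(- \frac{1}{13}\right)\right)^{2} = \left(\frac{3}{13}\right)^{2} = \frac{9}{169}$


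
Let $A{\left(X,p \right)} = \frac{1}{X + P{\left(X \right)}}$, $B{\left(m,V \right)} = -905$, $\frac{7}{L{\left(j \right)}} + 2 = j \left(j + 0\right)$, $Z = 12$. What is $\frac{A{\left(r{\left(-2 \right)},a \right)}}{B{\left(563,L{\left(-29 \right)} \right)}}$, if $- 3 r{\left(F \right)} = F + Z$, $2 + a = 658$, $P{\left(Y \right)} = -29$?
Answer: $\frac{3}{87785} \approx 3.4174 \cdot 10^{-5}$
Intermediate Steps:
$a = 656$ ($a = -2 + 658 = 656$)
$L{\left(j \right)} = \frac{7}{-2 + j^{2}}$ ($L{\left(j \right)} = \frac{7}{-2 + j \left(j + 0\right)} = \frac{7}{-2 + j j} = \frac{7}{-2 + j^{2}}$)
$r{\left(F \right)} = -4 - \frac{F}{3}$ ($r{\left(F \right)} = - \frac{F + 12}{3} = - \frac{12 + F}{3} = -4 - \frac{F}{3}$)
$A{\left(X,p \right)} = \frac{1}{-29 + X}$ ($A{\left(X,p \right)} = \frac{1}{X - 29} = \frac{1}{-29 + X}$)
$\frac{A{\left(r{\left(-2 \right)},a \right)}}{B{\left(563,L{\left(-29 \right)} \right)}} = \frac{1}{\left(-29 - \frac{10}{3}\right) \left(-905\right)} = \frac{1}{-29 + \left(-4 + \frac{2}{3}\right)} \left(- \frac{1}{905}\right) = \frac{1}{-29 - \frac{10}{3}} \left(- \frac{1}{905}\right) = \frac{1}{- \frac{97}{3}} \left(- \frac{1}{905}\right) = \left(- \frac{3}{97}\right) \left(- \frac{1}{905}\right) = \frac{3}{87785}$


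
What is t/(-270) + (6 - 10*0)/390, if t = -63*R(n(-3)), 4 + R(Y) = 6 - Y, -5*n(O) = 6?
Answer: 743/975 ≈ 0.76205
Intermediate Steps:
n(O) = -6/5 (n(O) = -1/5*6 = -6/5)
R(Y) = 2 - Y (R(Y) = -4 + (6 - Y) = 2 - Y)
t = -1008/5 (t = -63*(2 - 1*(-6/5)) = -63*(2 + 6/5) = -63*16/5 = -1008/5 ≈ -201.60)
t/(-270) + (6 - 10*0)/390 = -1008/5/(-270) + (6 - 10*0)/390 = -1008/5*(-1/270) + (6 + 0)*(1/390) = 56/75 + 6*(1/390) = 56/75 + 1/65 = 743/975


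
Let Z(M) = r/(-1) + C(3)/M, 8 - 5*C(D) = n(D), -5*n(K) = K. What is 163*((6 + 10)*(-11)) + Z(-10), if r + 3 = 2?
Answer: -7171793/250 ≈ -28687.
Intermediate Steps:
r = -1 (r = -3 + 2 = -1)
n(K) = -K/5
C(D) = 8/5 + D/25 (C(D) = 8/5 - (-1)*D/25 = 8/5 + D/25)
Z(M) = 1 + 43/(25*M) (Z(M) = -1/(-1) + (8/5 + (1/25)*3)/M = -1*(-1) + (8/5 + 3/25)/M = 1 + 43/(25*M))
163*((6 + 10)*(-11)) + Z(-10) = 163*((6 + 10)*(-11)) + (43/25 - 10)/(-10) = 163*(16*(-11)) - 1/10*(-207/25) = 163*(-176) + 207/250 = -28688 + 207/250 = -7171793/250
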